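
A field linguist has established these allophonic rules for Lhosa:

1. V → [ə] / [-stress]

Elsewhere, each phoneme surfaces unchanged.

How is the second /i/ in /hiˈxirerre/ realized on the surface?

[i]

/i/ (between /x/ and /r/) fails the environment for rule 1, so it stays [i].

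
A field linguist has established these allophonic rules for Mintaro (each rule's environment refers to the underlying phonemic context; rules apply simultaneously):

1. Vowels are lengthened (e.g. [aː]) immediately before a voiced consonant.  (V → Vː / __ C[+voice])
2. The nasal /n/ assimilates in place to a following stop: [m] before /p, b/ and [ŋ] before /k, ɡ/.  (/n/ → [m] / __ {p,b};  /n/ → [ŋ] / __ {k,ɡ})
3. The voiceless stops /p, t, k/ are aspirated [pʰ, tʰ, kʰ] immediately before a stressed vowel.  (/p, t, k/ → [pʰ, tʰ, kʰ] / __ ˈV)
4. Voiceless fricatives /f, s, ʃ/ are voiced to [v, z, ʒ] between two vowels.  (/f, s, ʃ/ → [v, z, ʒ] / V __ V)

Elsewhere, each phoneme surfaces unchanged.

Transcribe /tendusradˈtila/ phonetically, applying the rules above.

[teːndusraːdˈtʰiːla]

/t/ (word-initial) fails the environment for rule 3, so it stays [t].
/e/ meets the environment for rule 1 (before a voiced consonant) → [eː].
/n/ (between /e/ and /d/): rule 2 targets it, but not before a labial or velar stop → unchanged [n].
/d/ (between /n/ and /u/): no rule targets it → [d].
/u/ (between /d/ and /s/) is in the target of rule 1 but the environment (before a voiced consonant) is not met → [u].
/s/ (between /u/ and /r/): rule 4 targets it, but not between two vowels → unchanged [s].
/r/ (between /s/ and /a/): no rule targets it → [r].
Rule 1 applies to /a/ (between /r/ and /d/: before a voiced consonant) → [aː].
/d/ stays [d].
/t/ (between /d/ and /i/) occurs immediately before a stressed vowel → [tʰ] by rule 3.
Rule 1 applies to /i/ (between /t/ and /l/: before a voiced consonant) → [iː].
/l/ (between /i/ and /a/): no rule targets it → [l].
/a/ (word-final): rule 1 targets it, but not before a voiced consonant → unchanged [a].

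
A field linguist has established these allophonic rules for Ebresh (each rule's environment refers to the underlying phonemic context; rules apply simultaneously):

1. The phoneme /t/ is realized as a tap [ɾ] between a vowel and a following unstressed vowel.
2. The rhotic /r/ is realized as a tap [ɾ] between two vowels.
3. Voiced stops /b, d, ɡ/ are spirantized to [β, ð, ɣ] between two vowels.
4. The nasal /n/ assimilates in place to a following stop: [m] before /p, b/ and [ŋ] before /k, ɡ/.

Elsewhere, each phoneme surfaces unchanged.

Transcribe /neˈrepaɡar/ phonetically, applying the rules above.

[neˈɾepaɣar]

/n/ (word-initial): rule 4 targets it, but not before a labial or velar stop → unchanged [n].
/e/ stays [e].
/r/ (between /e/ and /e/) occurs between two vowels → [ɾ] by rule 2.
/e/ (between /r/ and /p/): no rule targets it → [e].
/p/ (between /e/ and /a/) is unaffected → [p].
/a/ (between /p/ and /ɡ/) is unaffected → [a].
/ɡ/ (between /a/ and /a/): between two vowels, so rule 3 applies → [ɣ].
/a/ (between /ɡ/ and /r/) is unaffected → [a].
/r/ — word-final; rule 2 does not apply here → [r].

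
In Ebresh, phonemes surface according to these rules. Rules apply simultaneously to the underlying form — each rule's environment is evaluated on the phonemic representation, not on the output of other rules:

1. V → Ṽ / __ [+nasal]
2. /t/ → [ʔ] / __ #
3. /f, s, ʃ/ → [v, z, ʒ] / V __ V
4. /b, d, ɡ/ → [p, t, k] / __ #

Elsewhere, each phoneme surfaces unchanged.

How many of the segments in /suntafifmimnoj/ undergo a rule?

Segments that undergo a rule: /u/ → [ũ] (rule 1); /f/ → [v] (rule 3); /i/ → [ĩ] (rule 1).
All other segments surface unchanged.

3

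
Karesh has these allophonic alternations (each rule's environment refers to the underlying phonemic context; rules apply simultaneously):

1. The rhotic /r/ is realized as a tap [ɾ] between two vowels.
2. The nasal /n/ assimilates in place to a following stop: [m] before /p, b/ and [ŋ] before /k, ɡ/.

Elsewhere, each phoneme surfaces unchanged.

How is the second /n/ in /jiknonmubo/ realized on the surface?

/n/ (between /o/ and /m/): rule 2 targets it, but not before a labial or velar stop → unchanged [n].

[n]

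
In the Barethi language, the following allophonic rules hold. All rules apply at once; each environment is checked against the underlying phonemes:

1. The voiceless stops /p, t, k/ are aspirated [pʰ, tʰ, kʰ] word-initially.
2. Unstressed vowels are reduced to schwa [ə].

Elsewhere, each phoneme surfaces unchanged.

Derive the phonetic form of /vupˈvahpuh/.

[vəpˈvahpəh]

/v/ (word-initial) is unaffected → [v].
/u/ (between /v/ and /p/): in an unstressed syllable, so rule 2 applies → [ə].
/p/ (between /u/ and /v/) fails the environment for rule 1, so it stays [p].
/v/ (between /p/ and /a/) is unaffected → [v].
/a/ (between /v/ and /h/): rule 2 targets it, but not in an unstressed syllable → unchanged [a].
/h/ (between /a/ and /p/): no rule targets it → [h].
/p/ (between /h/ and /u/) is in the target of rule 1 but the environment (word-initially) is not met → [p].
Rule 2 applies to /u/ (between /p/ and /h/: in an unstressed syllable) → [ə].
/h/ (word-final): no rule targets it → [h].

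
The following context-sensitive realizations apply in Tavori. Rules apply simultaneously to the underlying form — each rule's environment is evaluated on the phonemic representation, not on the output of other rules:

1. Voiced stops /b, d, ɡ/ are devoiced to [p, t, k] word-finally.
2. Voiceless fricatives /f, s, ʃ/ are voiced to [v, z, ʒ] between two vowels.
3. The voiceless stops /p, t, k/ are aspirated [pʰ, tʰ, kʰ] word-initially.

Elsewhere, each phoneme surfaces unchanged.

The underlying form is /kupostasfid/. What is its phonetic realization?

/k/ (word-initial): word-initially, so rule 3 applies → [kʰ].
/p/ (between /u/ and /o/): rule 3 targets it, but not word-initially → unchanged [p].
/s/ — between /o/ and /t/; rule 2 does not apply here → [s].
/t/ (between /s/ and /a/) fails the environment for rule 3, so it stays [t].
/s/ (between /a/ and /f/): rule 2 targets it, but not between two vowels → unchanged [s].
/f/ (between /s/ and /i/) is in the target of rule 2 but the environment (between two vowels) is not met → [f].
/d/ (word-final): word-finally, so rule 1 applies → [t].

[kʰupostasfit]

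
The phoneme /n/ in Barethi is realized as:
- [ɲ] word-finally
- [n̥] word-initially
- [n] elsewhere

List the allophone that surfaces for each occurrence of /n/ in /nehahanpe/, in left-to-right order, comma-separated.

[n̥], [n]

Occurrence 1 (position 1): word-initially → [n̥].
Occurrence 2 (position 7): no conditioning environment matches → elsewhere allophone [n].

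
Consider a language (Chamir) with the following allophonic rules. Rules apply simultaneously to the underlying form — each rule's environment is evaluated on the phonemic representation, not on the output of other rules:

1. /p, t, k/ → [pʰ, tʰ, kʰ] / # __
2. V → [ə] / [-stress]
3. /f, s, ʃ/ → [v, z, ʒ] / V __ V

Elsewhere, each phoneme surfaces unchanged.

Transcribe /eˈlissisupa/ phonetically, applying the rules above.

[əˈlissəzəpə]

/e/ meets the environment for rule 2 (in an unstressed syllable) → [ə].
/l/ (between /e/ and /i/): no rule targets it → [l].
/i/ — between /l/ and /s/; rule 2 does not apply here → [i].
/s/ (between /i/ and /s/) fails the environment for rule 3, so it stays [s].
/s/ (between /s/ and /i/) fails the environment for rule 3, so it stays [s].
/i/ — between /s/ and /s/, in an unstressed syllable — surfaces as [ə] (rule 2).
/s/ — between /i/ and /u/, between two vowels — surfaces as [z] (rule 3).
/u/ meets the environment for rule 2 (in an unstressed syllable) → [ə].
/p/ (between /u/ and /a/) is in the target of rule 1 but the environment (word-initially) is not met → [p].
Rule 2 applies to /a/ (word-final: in an unstressed syllable) → [ə].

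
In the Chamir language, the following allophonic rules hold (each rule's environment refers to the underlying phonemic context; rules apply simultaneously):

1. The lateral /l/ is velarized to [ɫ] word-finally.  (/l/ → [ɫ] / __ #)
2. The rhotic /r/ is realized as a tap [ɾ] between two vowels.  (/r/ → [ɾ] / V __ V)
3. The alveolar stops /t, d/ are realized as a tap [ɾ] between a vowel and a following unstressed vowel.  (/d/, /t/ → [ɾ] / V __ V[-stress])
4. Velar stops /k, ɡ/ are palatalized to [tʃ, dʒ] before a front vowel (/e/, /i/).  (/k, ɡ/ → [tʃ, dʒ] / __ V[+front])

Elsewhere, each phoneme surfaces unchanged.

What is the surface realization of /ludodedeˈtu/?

/l/ (word-initial) is in the target of rule 1 but the environment (word-finally) is not met → [l].
/u/ — not in any rule's target class → [u].
/d/ — between /u/ and /o/, between a vowel and a following unstressed vowel — surfaces as [ɾ] (rule 3).
/o/ (between /d/ and /d/): no rule targets it → [o].
/d/ (between /o/ and /e/) occurs between a vowel and a following unstressed vowel → [ɾ] by rule 3.
/e/ (between /d/ and /d/) is unaffected → [e].
/d/ meets the environment for rule 3 (between a vowel and a following unstressed vowel) → [ɾ].
/e/ — not in any rule's target class → [e].
/t/ (between /e/ and /u/): rule 3 targets it, but not between a vowel and a following unstressed vowel → unchanged [t].
/u/ — not in any rule's target class → [u].

[luɾoɾeɾeˈtu]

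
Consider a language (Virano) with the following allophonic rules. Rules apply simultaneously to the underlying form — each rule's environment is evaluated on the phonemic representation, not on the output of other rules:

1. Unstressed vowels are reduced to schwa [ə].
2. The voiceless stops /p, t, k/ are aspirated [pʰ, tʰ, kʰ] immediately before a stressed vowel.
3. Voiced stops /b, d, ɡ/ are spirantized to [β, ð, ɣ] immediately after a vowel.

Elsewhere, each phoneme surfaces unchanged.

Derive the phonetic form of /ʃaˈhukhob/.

/ʃ/ stays [ʃ].
/a/ — between /ʃ/ and /h/, in an unstressed syllable — surfaces as [ə] (rule 1).
/h/ stays [h].
/u/ (between /h/ and /k/): rule 1 targets it, but not in an unstressed syllable → unchanged [u].
/k/ (between /u/ and /h/): rule 2 targets it, but not immediately before a stressed vowel → unchanged [k].
/h/ — not in any rule's target class → [h].
/o/ (between /h/ and /b/) occurs in an unstressed syllable → [ə] by rule 1.
/b/ (word-final) occurs immediately after a vowel → [β] by rule 3.

[ʃəˈhukhəβ]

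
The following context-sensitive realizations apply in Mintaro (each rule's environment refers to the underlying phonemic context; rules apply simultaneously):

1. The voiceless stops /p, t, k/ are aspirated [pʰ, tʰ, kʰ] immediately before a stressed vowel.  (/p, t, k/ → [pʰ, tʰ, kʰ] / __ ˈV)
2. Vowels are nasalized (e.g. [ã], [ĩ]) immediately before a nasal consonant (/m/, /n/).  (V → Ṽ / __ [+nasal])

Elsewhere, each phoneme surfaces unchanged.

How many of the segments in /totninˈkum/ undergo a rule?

Segments that undergo a rule: /i/ → [ĩ] (rule 2); /k/ → [kʰ] (rule 1); /u/ → [ũ] (rule 2).
All other segments surface unchanged.

3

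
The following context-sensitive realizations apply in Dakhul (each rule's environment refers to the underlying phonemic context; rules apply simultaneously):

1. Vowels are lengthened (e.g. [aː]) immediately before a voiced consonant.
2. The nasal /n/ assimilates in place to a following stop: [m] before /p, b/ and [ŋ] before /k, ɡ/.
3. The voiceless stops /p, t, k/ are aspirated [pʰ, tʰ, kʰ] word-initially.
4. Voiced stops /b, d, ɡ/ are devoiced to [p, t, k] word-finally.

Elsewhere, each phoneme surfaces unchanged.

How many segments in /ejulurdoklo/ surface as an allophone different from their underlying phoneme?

Segments that undergo a rule: /e/ → [eː] (rule 1); /u/ → [uː] (rule 1); /u/ → [uː] (rule 1).
All other segments surface unchanged.

3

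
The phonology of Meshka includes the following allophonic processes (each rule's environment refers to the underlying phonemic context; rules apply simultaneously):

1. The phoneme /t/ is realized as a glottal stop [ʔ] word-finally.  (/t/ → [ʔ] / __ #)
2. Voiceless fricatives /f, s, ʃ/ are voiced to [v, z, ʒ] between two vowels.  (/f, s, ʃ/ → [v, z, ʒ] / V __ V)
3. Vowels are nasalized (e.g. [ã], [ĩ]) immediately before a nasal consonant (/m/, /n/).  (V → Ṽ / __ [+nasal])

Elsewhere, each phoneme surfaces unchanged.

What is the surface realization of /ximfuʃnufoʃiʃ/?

/i/ — between /x/ and /m/, before a nasal consonant — surfaces as [ĩ] (rule 3).
/f/ (between /m/ and /u/) fails the environment for rule 2, so it stays [f].
/u/ (between /f/ and /ʃ/): rule 3 targets it, but not before a nasal consonant → unchanged [u].
/ʃ/ — between /u/ and /n/; rule 2 does not apply here → [ʃ].
/u/ (between /n/ and /f/) is in the target of rule 3 but the environment (before a nasal consonant) is not met → [u].
/f/ (between /u/ and /o/): between two vowels, so rule 2 applies → [v].
/o/ — between /f/ and /ʃ/; rule 3 does not apply here → [o].
/ʃ/ meets the environment for rule 2 (between two vowels) → [ʒ].
/i/ — between /ʃ/ and /ʃ/; rule 3 does not apply here → [i].
/ʃ/ — word-final; rule 2 does not apply here → [ʃ].

[xĩmfuʃnuvoʒiʃ]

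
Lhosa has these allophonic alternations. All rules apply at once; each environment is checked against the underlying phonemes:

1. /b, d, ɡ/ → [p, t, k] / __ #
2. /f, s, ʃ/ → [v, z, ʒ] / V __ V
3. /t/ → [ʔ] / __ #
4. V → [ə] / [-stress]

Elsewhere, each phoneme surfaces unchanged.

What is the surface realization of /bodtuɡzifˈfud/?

[bədtəɡzəfˈfut]

/b/ (word-initial): rule 1 targets it, but not word-finally → unchanged [b].
/o/ — between /b/ and /d/, in an unstressed syllable — surfaces as [ə] (rule 4).
/d/ — between /o/ and /t/; rule 1 does not apply here → [d].
/t/ (between /d/ and /u/) is in the target of rule 3 but the environment (word-finally) is not met → [t].
Rule 4 applies to /u/ (between /t/ and /ɡ/: in an unstressed syllable) → [ə].
/ɡ/ — between /u/ and /z/; rule 1 does not apply here → [ɡ].
/z/ stays [z].
/i/ — between /z/ and /f/, in an unstressed syllable — surfaces as [ə] (rule 4).
/f/ (between /i/ and /f/) fails the environment for rule 2, so it stays [f].
/f/ (between /f/ and /u/): rule 2 targets it, but not between two vowels → unchanged [f].
/u/ (between /f/ and /d/): rule 4 targets it, but not in an unstressed syllable → unchanged [u].
/d/ (word-final) occurs word-finally → [t] by rule 1.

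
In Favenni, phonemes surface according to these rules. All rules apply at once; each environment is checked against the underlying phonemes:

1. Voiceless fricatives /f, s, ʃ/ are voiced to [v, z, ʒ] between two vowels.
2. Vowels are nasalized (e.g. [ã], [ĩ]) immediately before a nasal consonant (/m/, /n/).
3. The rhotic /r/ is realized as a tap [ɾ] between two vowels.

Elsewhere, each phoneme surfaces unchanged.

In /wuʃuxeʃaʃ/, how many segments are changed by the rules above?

Segments that undergo a rule: /ʃ/ → [ʒ] (rule 1); /ʃ/ → [ʒ] (rule 1).
All other segments surface unchanged.

2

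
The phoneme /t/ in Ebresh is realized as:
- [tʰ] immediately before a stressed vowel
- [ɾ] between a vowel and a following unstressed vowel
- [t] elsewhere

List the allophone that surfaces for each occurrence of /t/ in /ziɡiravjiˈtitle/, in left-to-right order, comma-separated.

Occurrence 1 (position 10): immediately before a stressed vowel → [tʰ].
Occurrence 2 (position 12): no conditioning environment matches → elsewhere allophone [t].

[tʰ], [t]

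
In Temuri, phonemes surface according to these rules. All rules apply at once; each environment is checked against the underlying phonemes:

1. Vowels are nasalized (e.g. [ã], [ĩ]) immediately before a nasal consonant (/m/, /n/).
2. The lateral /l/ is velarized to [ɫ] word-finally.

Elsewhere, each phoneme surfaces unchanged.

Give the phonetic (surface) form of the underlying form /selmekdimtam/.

/s/ — not in any rule's target class → [s].
/e/ (between /s/ and /l/) is in the target of rule 1 but the environment (before a nasal consonant) is not met → [e].
/l/ — between /e/ and /m/; rule 2 does not apply here → [l].
/m/ (between /l/ and /e/) is unaffected → [m].
/e/ (between /m/ and /k/): rule 1 targets it, but not before a nasal consonant → unchanged [e].
/k/ (between /e/ and /d/) is unaffected → [k].
/d/ — not in any rule's target class → [d].
/i/ (between /d/ and /m/): before a nasal consonant, so rule 1 applies → [ĩ].
/m/ (between /i/ and /t/) is unaffected → [m].
/t/ (between /m/ and /a/): no rule targets it → [t].
/a/ meets the environment for rule 1 (before a nasal consonant) → [ã].
/m/ stays [m].

[selmekdĩmtãm]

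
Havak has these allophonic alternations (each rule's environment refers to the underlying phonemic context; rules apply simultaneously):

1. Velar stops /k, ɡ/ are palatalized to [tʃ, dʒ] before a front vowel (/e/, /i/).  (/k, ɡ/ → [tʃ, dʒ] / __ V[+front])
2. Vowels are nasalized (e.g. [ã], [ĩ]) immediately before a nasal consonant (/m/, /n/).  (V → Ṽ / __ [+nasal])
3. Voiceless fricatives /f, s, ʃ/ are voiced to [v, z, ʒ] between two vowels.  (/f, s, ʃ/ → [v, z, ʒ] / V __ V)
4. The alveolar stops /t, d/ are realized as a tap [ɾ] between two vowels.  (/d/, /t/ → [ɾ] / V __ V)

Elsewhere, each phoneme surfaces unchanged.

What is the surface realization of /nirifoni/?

[nirivõni]

/i/ — between /n/ and /r/; rule 2 does not apply here → [i].
/i/ — between /r/ and /f/; rule 2 does not apply here → [i].
/f/ (between /i/ and /o/) occurs between two vowels → [v] by rule 3.
/o/ (between /f/ and /n/): before a nasal consonant, so rule 2 applies → [õ].
/i/ (word-final) is in the target of rule 2 but the environment (before a nasal consonant) is not met → [i].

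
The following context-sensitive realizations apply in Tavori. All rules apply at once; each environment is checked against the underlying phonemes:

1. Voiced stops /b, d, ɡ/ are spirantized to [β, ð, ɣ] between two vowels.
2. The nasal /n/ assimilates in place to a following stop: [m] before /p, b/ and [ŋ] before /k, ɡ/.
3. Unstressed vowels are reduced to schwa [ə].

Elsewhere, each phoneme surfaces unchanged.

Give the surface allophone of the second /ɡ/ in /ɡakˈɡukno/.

[ɡ]

/ɡ/ (between /k/ and /u/): rule 1 targets it, but not between two vowels → unchanged [ɡ].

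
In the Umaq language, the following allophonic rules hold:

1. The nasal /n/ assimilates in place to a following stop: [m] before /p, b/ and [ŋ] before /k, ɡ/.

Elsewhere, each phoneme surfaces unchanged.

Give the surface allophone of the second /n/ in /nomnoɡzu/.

/n/ (between /m/ and /o/) fails the environment for rule 1, so it stays [n].

[n]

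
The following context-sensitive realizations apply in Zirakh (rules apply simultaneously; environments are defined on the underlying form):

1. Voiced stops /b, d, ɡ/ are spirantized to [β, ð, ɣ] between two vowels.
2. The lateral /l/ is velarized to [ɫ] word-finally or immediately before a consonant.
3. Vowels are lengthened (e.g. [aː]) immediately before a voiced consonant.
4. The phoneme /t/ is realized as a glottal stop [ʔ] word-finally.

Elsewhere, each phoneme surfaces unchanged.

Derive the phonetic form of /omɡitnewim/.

[oːmɡitneːwiːm]

/o/ (word-initial) occurs before a voiced consonant → [oː] by rule 3.
/m/ (between /o/ and /ɡ/): no rule targets it → [m].
/ɡ/ (between /m/ and /i/) is in the target of rule 1 but the environment (between two vowels) is not met → [ɡ].
/i/ — between /ɡ/ and /t/; rule 3 does not apply here → [i].
/t/ (between /i/ and /n/) fails the environment for rule 4, so it stays [t].
/n/ (between /t/ and /e/): no rule targets it → [n].
/e/ meets the environment for rule 3 (before a voiced consonant) → [eː].
/w/ (between /e/ and /i/): no rule targets it → [w].
/i/ meets the environment for rule 3 (before a voiced consonant) → [iː].
/m/ (word-final): no rule targets it → [m].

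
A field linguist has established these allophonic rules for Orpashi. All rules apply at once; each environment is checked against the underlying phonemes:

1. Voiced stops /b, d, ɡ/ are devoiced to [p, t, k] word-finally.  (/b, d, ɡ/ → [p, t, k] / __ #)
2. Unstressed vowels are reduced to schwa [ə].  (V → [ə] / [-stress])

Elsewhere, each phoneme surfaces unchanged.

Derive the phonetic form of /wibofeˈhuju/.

[wəbəfəˈhujə]

/w/ (word-initial): no rule targets it → [w].
/i/ (between /w/ and /b/) occurs in an unstressed syllable → [ə] by rule 2.
/b/ (between /i/ and /o/): rule 1 targets it, but not word-finally → unchanged [b].
/o/ (between /b/ and /f/): in an unstressed syllable, so rule 2 applies → [ə].
/f/ — not in any rule's target class → [f].
/e/ meets the environment for rule 2 (in an unstressed syllable) → [ə].
/h/ stays [h].
/u/ — between /h/ and /j/; rule 2 does not apply here → [u].
/j/ (between /u/ and /u/) is unaffected → [j].
/u/ meets the environment for rule 2 (in an unstressed syllable) → [ə].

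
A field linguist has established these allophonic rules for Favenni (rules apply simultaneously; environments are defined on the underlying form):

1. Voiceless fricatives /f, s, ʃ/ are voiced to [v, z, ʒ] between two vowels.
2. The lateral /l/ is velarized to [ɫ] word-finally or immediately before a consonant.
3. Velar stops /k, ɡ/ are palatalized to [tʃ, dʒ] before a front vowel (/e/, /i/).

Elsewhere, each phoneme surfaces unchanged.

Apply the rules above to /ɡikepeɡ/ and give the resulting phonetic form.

[dʒitʃepeɡ]

/ɡ/ — word-initial, before a front vowel — surfaces as [dʒ] (rule 3).
/i/ stays [i].
/k/ (between /i/ and /e/) occurs before a front vowel → [tʃ] by rule 3.
/e/ — not in any rule's target class → [e].
/p/ (between /e/ and /e/) is unaffected → [p].
/e/ (between /p/ and /ɡ/): no rule targets it → [e].
/ɡ/ (word-final) fails the environment for rule 3, so it stays [ɡ].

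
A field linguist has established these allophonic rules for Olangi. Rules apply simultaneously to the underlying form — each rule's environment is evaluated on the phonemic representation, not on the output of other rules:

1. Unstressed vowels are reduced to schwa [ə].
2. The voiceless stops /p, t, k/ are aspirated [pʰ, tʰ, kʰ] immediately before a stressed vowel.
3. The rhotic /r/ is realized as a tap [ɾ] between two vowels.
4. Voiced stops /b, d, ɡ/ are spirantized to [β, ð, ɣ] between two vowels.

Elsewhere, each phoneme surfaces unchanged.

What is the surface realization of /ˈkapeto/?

[ˈkʰapətə]

/k/ — word-initial, immediately before a stressed vowel — surfaces as [kʰ] (rule 2).
/a/ (between /k/ and /p/) is in the target of rule 1 but the environment (in an unstressed syllable) is not met → [a].
/p/ (between /a/ and /e/): rule 2 targets it, but not immediately before a stressed vowel → unchanged [p].
/e/ meets the environment for rule 1 (in an unstressed syllable) → [ə].
/t/ (between /e/ and /o/): rule 2 targets it, but not immediately before a stressed vowel → unchanged [t].
/o/ meets the environment for rule 1 (in an unstressed syllable) → [ə].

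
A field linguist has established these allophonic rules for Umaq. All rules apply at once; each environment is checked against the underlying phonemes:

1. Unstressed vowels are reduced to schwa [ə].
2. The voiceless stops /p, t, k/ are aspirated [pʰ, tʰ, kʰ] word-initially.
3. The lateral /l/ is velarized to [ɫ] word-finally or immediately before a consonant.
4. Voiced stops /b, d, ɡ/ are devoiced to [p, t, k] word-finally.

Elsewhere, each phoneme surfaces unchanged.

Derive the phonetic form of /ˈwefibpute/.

/e/ (between /w/ and /f/) is in the target of rule 1 but the environment (in an unstressed syllable) is not met → [e].
/i/ — between /f/ and /b/, in an unstressed syllable — surfaces as [ə] (rule 1).
/b/ (between /i/ and /p/) fails the environment for rule 4, so it stays [b].
/p/ (between /b/ and /u/) fails the environment for rule 2, so it stays [p].
/u/ (between /p/ and /t/): in an unstressed syllable, so rule 1 applies → [ə].
/t/ (between /u/ and /e/) is in the target of rule 2 but the environment (word-initially) is not met → [t].
Rule 1 applies to /e/ (word-final: in an unstressed syllable) → [ə].

[ˈwefəbpətə]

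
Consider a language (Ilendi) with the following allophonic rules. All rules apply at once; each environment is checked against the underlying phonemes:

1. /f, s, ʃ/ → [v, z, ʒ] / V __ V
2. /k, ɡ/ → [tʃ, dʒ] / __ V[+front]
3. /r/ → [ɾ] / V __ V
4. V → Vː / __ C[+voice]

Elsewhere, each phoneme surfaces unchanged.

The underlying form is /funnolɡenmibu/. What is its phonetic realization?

/f/ (word-initial) fails the environment for rule 1, so it stays [f].
/u/ (between /f/ and /n/) occurs before a voiced consonant → [uː] by rule 4.
/n/ stays [n].
/n/ (between /n/ and /o/) is unaffected → [n].
/o/ — between /n/ and /l/, before a voiced consonant — surfaces as [oː] (rule 4).
/l/ (between /o/ and /ɡ/): no rule targets it → [l].
/ɡ/ (between /l/ and /e/) occurs before a front vowel → [dʒ] by rule 2.
Rule 4 applies to /e/ (between /ɡ/ and /n/: before a voiced consonant) → [eː].
/n/ — not in any rule's target class → [n].
/m/ (between /n/ and /i/): no rule targets it → [m].
Rule 4 applies to /i/ (between /m/ and /b/: before a voiced consonant) → [iː].
/b/ (between /i/ and /u/) is unaffected → [b].
/u/ (word-final) is in the target of rule 4 but the environment (before a voiced consonant) is not met → [u].

[fuːnnoːldʒeːnmiːbu]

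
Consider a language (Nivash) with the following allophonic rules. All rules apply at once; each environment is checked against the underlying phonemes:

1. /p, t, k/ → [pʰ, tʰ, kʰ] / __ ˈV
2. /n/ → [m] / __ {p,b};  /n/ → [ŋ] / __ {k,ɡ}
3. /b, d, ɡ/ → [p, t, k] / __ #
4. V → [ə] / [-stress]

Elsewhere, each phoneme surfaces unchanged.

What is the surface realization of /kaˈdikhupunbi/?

[kəˈdikhəpəmbə]

/k/ — word-initial; rule 1 does not apply here → [k].
/a/ meets the environment for rule 4 (in an unstressed syllable) → [ə].
/d/ (between /a/ and /i/): rule 3 targets it, but not word-finally → unchanged [d].
/i/ — between /d/ and /k/; rule 4 does not apply here → [i].
/k/ (between /i/ and /h/) fails the environment for rule 1, so it stays [k].
/h/ (between /k/ and /u/) is unaffected → [h].
/u/ — between /h/ and /p/, in an unstressed syllable — surfaces as [ə] (rule 4).
/p/ (between /u/ and /u/) is in the target of rule 1 but the environment (immediately before a stressed vowel) is not met → [p].
/u/ (between /p/ and /n/): in an unstressed syllable, so rule 4 applies → [ə].
/n/ — between /u/ and /b/, before a labial or velar stop — surfaces as [m] (rule 2).
/b/ (between /n/ and /i/) fails the environment for rule 3, so it stays [b].
/i/ meets the environment for rule 4 (in an unstressed syllable) → [ə].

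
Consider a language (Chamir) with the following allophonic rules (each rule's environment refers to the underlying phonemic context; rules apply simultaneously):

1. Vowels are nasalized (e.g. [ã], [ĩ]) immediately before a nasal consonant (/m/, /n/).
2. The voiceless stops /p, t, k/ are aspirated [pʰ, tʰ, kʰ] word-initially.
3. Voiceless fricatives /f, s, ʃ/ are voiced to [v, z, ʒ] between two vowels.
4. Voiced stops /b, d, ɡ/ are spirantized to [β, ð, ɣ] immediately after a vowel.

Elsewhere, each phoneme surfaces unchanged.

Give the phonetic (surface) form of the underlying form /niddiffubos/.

[niðdiffuβos]

/n/ — not in any rule's target class → [n].
/i/ (between /n/ and /d/) fails the environment for rule 1, so it stays [i].
/d/ — between /i/ and /d/, immediately after a vowel — surfaces as [ð] (rule 4).
/d/ (between /d/ and /i/) fails the environment for rule 4, so it stays [d].
/i/ (between /d/ and /f/): rule 1 targets it, but not before a nasal consonant → unchanged [i].
/f/ (between /i/ and /f/): rule 3 targets it, but not between two vowels → unchanged [f].
/f/ (between /f/ and /u/) fails the environment for rule 3, so it stays [f].
/u/ — between /f/ and /b/; rule 1 does not apply here → [u].
/b/ meets the environment for rule 4 (immediately after a vowel) → [β].
/o/ (between /b/ and /s/): rule 1 targets it, but not before a nasal consonant → unchanged [o].
/s/ (word-final) fails the environment for rule 3, so it stays [s].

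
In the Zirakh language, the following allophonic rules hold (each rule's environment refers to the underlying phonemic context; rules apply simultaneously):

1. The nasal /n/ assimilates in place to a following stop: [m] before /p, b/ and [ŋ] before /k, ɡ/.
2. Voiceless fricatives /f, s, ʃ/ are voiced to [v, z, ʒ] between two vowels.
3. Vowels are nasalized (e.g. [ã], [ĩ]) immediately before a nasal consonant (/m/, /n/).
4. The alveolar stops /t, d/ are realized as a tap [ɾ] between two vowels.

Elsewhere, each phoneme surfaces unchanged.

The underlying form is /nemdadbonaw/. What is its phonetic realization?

[nẽmdadbõnaw]

/n/ (word-initial): rule 1 targets it, but not before a labial or velar stop → unchanged [n].
/e/ meets the environment for rule 3 (before a nasal consonant) → [ẽ].
/m/ stays [m].
/d/ (between /m/ and /a/) is in the target of rule 4 but the environment (between two vowels) is not met → [d].
/a/ — between /d/ and /d/; rule 3 does not apply here → [a].
/d/ (between /a/ and /b/): rule 4 targets it, but not between two vowels → unchanged [d].
/b/ (between /d/ and /o/) is unaffected → [b].
/o/ (between /b/ and /n/) occurs before a nasal consonant → [õ] by rule 3.
/n/ (between /o/ and /a/): rule 1 targets it, but not before a labial or velar stop → unchanged [n].
/a/ (between /n/ and /w/) is in the target of rule 3 but the environment (before a nasal consonant) is not met → [a].
/w/ (word-final): no rule targets it → [w].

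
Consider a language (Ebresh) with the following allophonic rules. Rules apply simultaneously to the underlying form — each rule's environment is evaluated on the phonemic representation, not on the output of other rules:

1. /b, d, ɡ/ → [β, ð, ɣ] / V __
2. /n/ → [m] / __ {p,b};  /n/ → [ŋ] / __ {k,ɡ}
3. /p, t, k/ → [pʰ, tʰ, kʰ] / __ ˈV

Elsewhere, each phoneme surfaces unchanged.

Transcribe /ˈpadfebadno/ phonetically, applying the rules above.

Rule 3 applies to /p/ (word-initial: immediately before a stressed vowel) → [pʰ].
/a/ (between /p/ and /d/) is unaffected → [a].
/d/ (between /a/ and /f/): immediately after a vowel, so rule 1 applies → [ð].
/f/ (between /d/ and /e/): no rule targets it → [f].
/e/ stays [e].
Rule 1 applies to /b/ (between /e/ and /a/: immediately after a vowel) → [β].
/a/ — not in any rule's target class → [a].
/d/ meets the environment for rule 1 (immediately after a vowel) → [ð].
/n/ (between /d/ and /o/) is in the target of rule 2 but the environment (before a labial or velar stop) is not met → [n].
/o/ (word-final) is unaffected → [o].

[ˈpʰaðfeβaðno]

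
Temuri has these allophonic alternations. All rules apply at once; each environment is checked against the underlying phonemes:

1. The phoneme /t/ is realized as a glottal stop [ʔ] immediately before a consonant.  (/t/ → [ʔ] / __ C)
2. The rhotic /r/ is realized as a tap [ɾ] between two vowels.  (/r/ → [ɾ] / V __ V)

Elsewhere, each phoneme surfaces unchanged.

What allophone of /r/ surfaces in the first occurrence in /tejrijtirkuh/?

[r]

/r/ (between /j/ and /i/) is in the target of rule 2 but the environment (between two vowels) is not met → [r].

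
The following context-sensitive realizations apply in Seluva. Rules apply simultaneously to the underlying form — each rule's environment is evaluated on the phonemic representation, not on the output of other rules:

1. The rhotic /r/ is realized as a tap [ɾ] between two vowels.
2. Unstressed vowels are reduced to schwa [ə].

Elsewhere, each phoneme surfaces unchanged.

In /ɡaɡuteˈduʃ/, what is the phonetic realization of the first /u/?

/u/ (between /ɡ/ and /t/) occurs in an unstressed syllable → [ə] by rule 2.

[ə]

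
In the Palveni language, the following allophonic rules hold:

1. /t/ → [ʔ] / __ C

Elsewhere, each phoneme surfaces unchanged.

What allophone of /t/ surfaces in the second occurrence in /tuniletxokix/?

/t/ (between /e/ and /x/) occurs immediately before a consonant → [ʔ] by rule 1.

[ʔ]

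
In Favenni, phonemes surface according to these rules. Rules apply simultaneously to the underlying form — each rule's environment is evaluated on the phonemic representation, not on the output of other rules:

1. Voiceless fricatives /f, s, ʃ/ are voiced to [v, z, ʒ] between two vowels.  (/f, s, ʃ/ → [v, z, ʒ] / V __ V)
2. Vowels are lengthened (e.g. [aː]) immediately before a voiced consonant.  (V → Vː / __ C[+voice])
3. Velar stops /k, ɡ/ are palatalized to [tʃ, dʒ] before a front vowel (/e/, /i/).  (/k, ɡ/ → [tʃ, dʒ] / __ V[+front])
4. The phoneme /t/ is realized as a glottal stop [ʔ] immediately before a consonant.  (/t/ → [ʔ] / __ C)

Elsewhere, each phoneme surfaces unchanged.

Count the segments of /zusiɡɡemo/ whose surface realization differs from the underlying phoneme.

4

Segments that undergo a rule: /s/ → [z] (rule 1); /i/ → [iː] (rule 2); /ɡ/ → [dʒ] (rule 3); /e/ → [eː] (rule 2).
All other segments surface unchanged.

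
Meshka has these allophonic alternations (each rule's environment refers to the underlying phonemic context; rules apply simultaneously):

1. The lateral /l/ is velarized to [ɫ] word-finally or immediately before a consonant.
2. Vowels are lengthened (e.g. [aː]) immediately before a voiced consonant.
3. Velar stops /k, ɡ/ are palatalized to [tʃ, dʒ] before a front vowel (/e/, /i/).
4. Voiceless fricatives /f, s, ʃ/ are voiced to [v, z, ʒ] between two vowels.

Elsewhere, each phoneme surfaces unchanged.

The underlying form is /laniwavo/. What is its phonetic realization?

[laːniːwaːvo]

/l/ (word-initial) fails the environment for rule 1, so it stays [l].
/a/ (between /l/ and /n/): before a voiced consonant, so rule 2 applies → [aː].
/n/ — not in any rule's target class → [n].
/i/ meets the environment for rule 2 (before a voiced consonant) → [iː].
/w/ (between /i/ and /a/): no rule targets it → [w].
/a/ (between /w/ and /v/) occurs before a voiced consonant → [aː] by rule 2.
/v/ (between /a/ and /o/): no rule targets it → [v].
/o/ (word-final): rule 2 targets it, but not before a voiced consonant → unchanged [o].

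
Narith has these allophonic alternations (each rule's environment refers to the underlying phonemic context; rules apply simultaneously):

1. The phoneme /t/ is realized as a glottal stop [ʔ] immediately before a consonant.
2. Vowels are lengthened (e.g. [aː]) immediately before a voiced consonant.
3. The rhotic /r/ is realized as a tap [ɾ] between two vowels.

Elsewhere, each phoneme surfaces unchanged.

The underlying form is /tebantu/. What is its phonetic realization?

[teːbaːntu]

/t/ — word-initial; rule 1 does not apply here → [t].
/e/ (between /t/ and /b/) occurs before a voiced consonant → [eː] by rule 2.
/a/ — between /b/ and /n/, before a voiced consonant — surfaces as [aː] (rule 2).
/t/ (between /n/ and /u/) fails the environment for rule 1, so it stays [t].
/u/ (word-final): rule 2 targets it, but not before a voiced consonant → unchanged [u].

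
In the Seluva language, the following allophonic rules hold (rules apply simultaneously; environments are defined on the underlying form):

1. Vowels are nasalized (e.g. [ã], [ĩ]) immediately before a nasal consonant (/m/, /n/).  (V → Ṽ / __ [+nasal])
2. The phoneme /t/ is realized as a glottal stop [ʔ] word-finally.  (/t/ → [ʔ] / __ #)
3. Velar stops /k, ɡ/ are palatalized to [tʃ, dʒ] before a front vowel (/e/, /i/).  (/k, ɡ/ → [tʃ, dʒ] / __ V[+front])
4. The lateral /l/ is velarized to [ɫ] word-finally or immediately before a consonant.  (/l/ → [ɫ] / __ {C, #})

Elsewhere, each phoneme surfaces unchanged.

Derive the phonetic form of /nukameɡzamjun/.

[nukãmeɡzãmjũn]

/u/ (between /n/ and /k/) is in the target of rule 1 but the environment (before a nasal consonant) is not met → [u].
/k/ (between /u/ and /a/): rule 3 targets it, but not before a front vowel → unchanged [k].
/a/ — between /k/ and /m/, before a nasal consonant — surfaces as [ã] (rule 1).
/e/ (between /m/ and /ɡ/): rule 1 targets it, but not before a nasal consonant → unchanged [e].
/ɡ/ (between /e/ and /z/): rule 3 targets it, but not before a front vowel → unchanged [ɡ].
/a/ meets the environment for rule 1 (before a nasal consonant) → [ã].
/u/ — between /j/ and /n/, before a nasal consonant — surfaces as [ũ] (rule 1).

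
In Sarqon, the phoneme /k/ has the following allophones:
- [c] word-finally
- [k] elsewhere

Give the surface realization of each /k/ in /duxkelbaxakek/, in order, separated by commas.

Occurrence 1 (position 4): no conditioning environment matches → elsewhere allophone [k].
Occurrence 2 (position 11): no conditioning environment matches → elsewhere allophone [k].
Occurrence 3 (position 13): word-finally → [c].

[k], [k], [c]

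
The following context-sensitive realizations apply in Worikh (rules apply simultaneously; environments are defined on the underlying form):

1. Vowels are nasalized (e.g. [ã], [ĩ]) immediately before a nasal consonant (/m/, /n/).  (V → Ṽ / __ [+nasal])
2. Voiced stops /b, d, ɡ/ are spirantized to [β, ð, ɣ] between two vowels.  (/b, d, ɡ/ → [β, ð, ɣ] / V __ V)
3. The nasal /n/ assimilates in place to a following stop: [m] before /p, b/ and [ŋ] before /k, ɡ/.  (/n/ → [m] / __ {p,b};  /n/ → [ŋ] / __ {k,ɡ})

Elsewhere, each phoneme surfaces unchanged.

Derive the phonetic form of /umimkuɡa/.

[ũmĩmkuɣa]

/u/ — word-initial, before a nasal consonant — surfaces as [ũ] (rule 1).
/i/ (between /m/ and /m/): before a nasal consonant, so rule 1 applies → [ĩ].
/u/ (between /k/ and /ɡ/) fails the environment for rule 1, so it stays [u].
/ɡ/ meets the environment for rule 2 (between two vowels) → [ɣ].
/a/ (word-final) fails the environment for rule 1, so it stays [a].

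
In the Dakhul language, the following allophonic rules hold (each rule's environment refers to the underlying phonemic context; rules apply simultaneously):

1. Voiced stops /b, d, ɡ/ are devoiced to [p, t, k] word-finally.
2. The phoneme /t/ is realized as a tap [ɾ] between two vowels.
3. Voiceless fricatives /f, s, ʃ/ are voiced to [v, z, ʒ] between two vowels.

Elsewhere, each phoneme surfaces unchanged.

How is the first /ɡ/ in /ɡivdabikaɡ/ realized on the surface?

/ɡ/ (word-initial) is in the target of rule 1 but the environment (word-finally) is not met → [ɡ].

[ɡ]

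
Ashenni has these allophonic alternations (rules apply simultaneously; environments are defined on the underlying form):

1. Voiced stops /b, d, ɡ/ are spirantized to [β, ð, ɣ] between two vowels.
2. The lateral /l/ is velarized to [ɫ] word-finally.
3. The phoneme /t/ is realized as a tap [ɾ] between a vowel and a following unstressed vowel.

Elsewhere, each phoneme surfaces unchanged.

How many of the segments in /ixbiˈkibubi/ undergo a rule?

Segments that undergo a rule: /b/ → [β] (rule 1); /b/ → [β] (rule 1).
All other segments surface unchanged.

2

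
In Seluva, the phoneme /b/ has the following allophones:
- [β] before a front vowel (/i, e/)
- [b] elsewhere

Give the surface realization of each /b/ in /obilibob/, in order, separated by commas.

Occurrence 1 (position 2): before a front vowel (/i, e/) → [β].
Occurrence 2 (position 6): no conditioning environment matches → elsewhere allophone [b].
Occurrence 3 (position 8): no conditioning environment matches → elsewhere allophone [b].

[β], [b], [b]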